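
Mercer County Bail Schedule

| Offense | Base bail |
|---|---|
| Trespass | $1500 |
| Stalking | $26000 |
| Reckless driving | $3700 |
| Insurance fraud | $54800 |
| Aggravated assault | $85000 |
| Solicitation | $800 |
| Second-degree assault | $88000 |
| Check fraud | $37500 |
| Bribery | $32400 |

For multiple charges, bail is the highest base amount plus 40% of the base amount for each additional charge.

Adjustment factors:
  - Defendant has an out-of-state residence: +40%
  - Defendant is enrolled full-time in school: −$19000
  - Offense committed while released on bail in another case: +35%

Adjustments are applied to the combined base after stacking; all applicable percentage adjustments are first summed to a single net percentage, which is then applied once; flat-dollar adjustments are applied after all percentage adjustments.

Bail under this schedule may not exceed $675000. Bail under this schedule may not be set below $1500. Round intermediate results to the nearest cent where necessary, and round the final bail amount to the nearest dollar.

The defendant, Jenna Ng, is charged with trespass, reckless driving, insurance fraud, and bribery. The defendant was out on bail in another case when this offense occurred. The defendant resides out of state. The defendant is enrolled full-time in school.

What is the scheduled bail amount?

Base amounts from the schedule: trespass $1500; reckless driving $3700; insurance fraud $54800; bribery $32400.
Stacking rule: highest base plus 40% of each additional charge. Highest is insurance fraud at $54800. Additional: $1500 × 40% = $600; $3700 × 40% = $1480; $32400 × 40% = $12960. Combined base = $54800 + $15040 = $69840.
Net percentage adjustment: +40% +35% = +75%. $69840 × 1.75 = $122220.
Defendant is enrolled full-time in school (−$19000 flat): $122220 − $19000 = $103220.
$103220 is within the $675000 maximum.
$103220 is at or above the $1500 minimum.

$103220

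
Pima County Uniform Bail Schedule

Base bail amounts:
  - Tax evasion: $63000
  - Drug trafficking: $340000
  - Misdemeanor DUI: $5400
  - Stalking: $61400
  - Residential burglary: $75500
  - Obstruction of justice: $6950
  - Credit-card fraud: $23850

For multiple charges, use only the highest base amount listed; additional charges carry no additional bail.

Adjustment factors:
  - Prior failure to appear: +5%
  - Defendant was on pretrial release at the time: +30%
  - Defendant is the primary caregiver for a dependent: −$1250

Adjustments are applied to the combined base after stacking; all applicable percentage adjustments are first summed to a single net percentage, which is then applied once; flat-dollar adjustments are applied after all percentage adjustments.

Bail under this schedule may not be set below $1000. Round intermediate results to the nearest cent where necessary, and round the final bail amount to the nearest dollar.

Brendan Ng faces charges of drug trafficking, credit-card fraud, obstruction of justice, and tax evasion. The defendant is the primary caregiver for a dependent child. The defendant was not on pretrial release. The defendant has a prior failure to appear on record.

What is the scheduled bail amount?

Base amounts from the schedule: drug trafficking $340000; credit-card fraud $23850; obstruction of justice $6950; tax evasion $63000.
Stacking rule: use the highest base only. Highest is drug trafficking at $340000. Combined base = $340000.
Prior failure to appear (+5%): $340000 × 1.05 = $357000.
Defendant is the primary caregiver for a dependent (−$1250 flat): $357000 − $1250 = $355750.
$355750 is at or above the $1000 minimum.

$355750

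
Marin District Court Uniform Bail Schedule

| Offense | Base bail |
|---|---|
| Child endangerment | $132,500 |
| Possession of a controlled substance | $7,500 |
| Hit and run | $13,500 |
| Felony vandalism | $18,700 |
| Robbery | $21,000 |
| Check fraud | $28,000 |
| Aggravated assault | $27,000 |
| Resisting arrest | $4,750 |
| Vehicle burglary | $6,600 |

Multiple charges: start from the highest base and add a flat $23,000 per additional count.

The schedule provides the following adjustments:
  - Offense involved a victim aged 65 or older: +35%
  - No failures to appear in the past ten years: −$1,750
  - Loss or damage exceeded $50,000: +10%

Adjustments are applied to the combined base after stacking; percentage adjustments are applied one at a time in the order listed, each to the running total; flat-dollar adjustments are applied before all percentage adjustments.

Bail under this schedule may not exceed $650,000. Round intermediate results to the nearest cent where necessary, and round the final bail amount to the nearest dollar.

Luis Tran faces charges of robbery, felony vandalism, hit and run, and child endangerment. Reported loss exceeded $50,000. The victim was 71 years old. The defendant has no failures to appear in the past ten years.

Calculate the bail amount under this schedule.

Base amounts from the schedule: robbery $21,000; felony vandalism $18,700; hit and run $13,500; child endangerment $132,500.
Stacking rule: highest base plus $23,000 per additional charge. Highest is child endangerment at $132,500; 3 additional charges → +$69,000. Combined base = $201,500.
No failures to appear in the past ten years (−$1,750 flat): $201,500 − $1,750 = $199,750.
Offense involved a victim aged 65 or older (+35%): $199,750 × 1.35 = $269,662.50.
Loss or damage exceeded $50,000 (+10%): $269,662.50 × 1.1 = $296,628.75.
$296,628.75 is within the $650,000 maximum.
Rounded to the nearest dollar: $296,629.

$296,629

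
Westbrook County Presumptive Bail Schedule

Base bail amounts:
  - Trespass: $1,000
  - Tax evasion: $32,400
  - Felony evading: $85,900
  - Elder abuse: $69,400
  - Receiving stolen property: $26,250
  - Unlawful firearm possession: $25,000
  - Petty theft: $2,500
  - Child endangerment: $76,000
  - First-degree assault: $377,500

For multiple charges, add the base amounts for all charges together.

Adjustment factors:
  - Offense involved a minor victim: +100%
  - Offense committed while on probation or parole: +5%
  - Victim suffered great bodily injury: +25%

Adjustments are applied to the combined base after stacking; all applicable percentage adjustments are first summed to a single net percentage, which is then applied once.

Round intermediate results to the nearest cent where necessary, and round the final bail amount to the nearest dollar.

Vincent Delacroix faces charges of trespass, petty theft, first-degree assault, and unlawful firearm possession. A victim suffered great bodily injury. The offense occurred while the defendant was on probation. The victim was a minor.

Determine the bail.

Base amounts from the schedule: trespass $1,000; petty theft $2,500; first-degree assault $377,500; unlawful firearm possession $25,000.
Stacking rule: sum of all bases. $1,000 + $2,500 + $377,500 + $25,000 = $406,000.
Net percentage adjustment: +100% +5% +25% = +130%. $406,000 × 2.3 = $933,800.

$933,800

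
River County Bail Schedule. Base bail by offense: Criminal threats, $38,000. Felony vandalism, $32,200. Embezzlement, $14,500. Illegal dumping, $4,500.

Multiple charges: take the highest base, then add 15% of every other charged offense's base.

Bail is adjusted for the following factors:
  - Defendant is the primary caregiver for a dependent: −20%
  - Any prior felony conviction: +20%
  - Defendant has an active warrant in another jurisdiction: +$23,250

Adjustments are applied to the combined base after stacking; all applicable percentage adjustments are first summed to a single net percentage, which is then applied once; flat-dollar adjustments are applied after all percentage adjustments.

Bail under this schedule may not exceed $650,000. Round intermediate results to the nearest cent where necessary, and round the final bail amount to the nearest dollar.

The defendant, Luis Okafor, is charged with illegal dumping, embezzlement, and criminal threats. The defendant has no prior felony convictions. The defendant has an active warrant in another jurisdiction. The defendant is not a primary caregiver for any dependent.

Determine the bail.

Base amounts from the schedule: illegal dumping $4,500; embezzlement $14,500; criminal threats $38,000.
Stacking rule: highest base plus 15% of each additional charge. Highest is criminal threats at $38,000. Additional: $4,500 × 15% = $675; $14,500 × 15% = $2,175. Combined base = $38,000 + $2,850 = $40,850.
Defendant has an active warrant in another jurisdiction (+$23,250 flat): $40,850 + $23,250 = $64,100.
$64,100 is within the $650,000 maximum.

$64,100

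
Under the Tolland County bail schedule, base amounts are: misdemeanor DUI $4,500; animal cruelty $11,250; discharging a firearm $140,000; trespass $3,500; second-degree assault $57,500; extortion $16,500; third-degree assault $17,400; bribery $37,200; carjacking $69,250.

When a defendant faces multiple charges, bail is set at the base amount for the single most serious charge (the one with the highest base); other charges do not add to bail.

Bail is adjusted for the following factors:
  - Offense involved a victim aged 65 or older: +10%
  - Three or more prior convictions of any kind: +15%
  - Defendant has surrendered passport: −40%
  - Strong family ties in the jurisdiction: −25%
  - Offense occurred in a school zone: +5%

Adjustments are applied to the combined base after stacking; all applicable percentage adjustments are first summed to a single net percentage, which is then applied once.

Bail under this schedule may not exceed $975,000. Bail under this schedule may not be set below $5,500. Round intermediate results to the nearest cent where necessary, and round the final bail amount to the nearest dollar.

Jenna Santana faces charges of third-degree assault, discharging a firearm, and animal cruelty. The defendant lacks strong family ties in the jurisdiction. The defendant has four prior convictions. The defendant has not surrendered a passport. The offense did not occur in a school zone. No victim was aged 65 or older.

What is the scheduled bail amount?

Base amounts from the schedule: third-degree assault $17,400; discharging a firearm $140,000; animal cruelty $11,250.
Stacking rule: use the highest base only. Highest is discharging a firearm at $140,000. Combined base = $140,000.
Three or more prior convictions of any kind (+15%): $140,000 × 1.15 = $161,000.
$161,000 is within the $975,000 maximum.
$161,000 is at or above the $5,500 minimum.

$161,000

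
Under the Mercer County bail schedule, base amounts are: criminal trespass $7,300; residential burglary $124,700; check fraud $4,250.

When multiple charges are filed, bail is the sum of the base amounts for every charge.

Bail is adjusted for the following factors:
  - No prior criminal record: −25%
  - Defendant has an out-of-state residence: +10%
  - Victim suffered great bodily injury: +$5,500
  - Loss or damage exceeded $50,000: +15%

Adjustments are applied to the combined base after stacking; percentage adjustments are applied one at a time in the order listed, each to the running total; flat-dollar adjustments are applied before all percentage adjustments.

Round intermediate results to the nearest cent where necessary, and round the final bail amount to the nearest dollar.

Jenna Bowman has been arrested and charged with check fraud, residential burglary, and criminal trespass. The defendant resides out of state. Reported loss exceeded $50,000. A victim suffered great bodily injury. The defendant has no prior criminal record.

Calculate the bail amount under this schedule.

$134,485

Base amounts from the schedule: check fraud $4,250; residential burglary $124,700; criminal trespass $7,300.
Stacking rule: sum of all bases. $4,250 + $124,700 + $7,300 = $136,250.
Victim suffered great bodily injury (+$5,500 flat): $136,250 + $5,500 = $141,750.
No prior criminal record (−25%): $141,750 × 0.75 = $106,312.50.
Defendant has an out-of-state residence (+10%): $106,312.50 × 1.1 = $116,943.75.
Loss or damage exceeded $50,000 (+15%): $116,943.75 × 1.15 = $134,485.31.
Rounded to the nearest dollar: $134,485.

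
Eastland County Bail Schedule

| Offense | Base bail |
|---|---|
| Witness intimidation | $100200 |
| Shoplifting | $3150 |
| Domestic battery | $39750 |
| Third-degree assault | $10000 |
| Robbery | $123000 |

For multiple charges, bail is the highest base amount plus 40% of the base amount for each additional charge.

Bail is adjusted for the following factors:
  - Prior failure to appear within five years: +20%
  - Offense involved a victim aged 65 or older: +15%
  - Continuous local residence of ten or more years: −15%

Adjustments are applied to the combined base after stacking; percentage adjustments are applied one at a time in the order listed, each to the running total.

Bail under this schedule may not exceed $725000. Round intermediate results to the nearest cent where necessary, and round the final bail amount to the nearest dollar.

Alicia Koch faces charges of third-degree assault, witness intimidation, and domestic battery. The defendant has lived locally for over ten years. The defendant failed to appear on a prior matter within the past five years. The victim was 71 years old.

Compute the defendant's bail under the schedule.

Base amounts from the schedule: third-degree assault $10000; witness intimidation $100200; domestic battery $39750.
Stacking rule: highest base plus 40% of each additional charge. Highest is witness intimidation at $100200. Additional: $10000 × 40% = $4000; $39750 × 40% = $15900. Combined base = $100200 + $19900 = $120100.
Prior failure to appear within five years (+20%): $120100 × 1.2 = $144120.
Offense involved a victim aged 65 or older (+15%): $144120 × 1.15 = $165738.
Continuous local residence of ten or more years (−15%): $165738 × 0.85 = $140877.30.
$140877.30 is within the $725000 maximum.
Rounded to the nearest dollar: $140877.

$140877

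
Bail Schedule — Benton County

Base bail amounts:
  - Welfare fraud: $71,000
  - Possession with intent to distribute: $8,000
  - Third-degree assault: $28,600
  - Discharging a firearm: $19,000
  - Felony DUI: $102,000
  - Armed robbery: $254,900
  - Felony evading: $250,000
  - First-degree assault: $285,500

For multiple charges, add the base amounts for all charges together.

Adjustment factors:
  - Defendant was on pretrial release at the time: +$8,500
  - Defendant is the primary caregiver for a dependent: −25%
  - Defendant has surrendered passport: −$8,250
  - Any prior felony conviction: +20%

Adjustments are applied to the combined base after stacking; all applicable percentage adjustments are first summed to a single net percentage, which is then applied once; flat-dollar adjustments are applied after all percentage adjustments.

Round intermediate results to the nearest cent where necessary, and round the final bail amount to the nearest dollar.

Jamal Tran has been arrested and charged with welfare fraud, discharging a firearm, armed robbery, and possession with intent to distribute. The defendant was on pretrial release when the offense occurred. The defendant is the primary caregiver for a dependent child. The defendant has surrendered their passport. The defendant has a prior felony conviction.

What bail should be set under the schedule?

Base amounts from the schedule: welfare fraud $71,000; discharging a firearm $19,000; armed robbery $254,900; possession with intent to distribute $8,000.
Stacking rule: sum of all bases. $71,000 + $19,000 + $254,900 + $8,000 = $352,900.
Net percentage adjustment: −25% +20% = −5%. $352,900 × 0.95 = $335,255.
Defendant was on pretrial release at the time (+$8,500 flat): $335,255 + $8,500 = $343,755.
Defendant has surrendered passport (−$8,250 flat): $343,755 − $8,250 = $335,505.

$335,505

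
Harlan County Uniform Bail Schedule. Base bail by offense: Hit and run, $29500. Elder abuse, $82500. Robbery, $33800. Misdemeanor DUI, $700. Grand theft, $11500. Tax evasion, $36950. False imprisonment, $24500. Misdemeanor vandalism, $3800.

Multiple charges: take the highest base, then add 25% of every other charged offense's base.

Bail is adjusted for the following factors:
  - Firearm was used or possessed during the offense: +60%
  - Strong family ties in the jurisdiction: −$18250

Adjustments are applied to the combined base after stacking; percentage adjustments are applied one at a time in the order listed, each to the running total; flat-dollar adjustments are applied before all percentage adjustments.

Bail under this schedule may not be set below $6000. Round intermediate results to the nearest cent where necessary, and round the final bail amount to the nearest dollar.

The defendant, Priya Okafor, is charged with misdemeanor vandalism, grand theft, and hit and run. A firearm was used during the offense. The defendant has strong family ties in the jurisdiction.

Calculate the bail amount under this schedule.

$24120

Base amounts from the schedule: misdemeanor vandalism $3800; grand theft $11500; hit and run $29500.
Stacking rule: highest base plus 25% of each additional charge. Highest is hit and run at $29500. Additional: $3800 × 25% = $950; $11500 × 25% = $2875. Combined base = $29500 + $3825 = $33325.
Strong family ties in the jurisdiction (−$18250 flat): $33325 − $18250 = $15075.
Firearm was used or possessed during the offense (+60%): $15075 × 1.6 = $24120.
$24120 is at or above the $6000 minimum.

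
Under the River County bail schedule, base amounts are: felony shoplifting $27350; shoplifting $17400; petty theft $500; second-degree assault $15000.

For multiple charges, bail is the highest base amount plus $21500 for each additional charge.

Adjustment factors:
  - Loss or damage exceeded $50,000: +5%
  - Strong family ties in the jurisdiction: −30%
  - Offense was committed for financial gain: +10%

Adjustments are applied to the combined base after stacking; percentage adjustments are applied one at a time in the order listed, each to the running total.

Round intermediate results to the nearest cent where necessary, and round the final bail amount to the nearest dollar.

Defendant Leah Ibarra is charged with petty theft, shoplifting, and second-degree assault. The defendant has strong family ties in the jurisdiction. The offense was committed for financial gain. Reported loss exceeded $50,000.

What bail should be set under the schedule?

Base amounts from the schedule: petty theft $500; shoplifting $17400; second-degree assault $15000.
Stacking rule: highest base plus $21500 per additional charge. Highest is shoplifting at $17400; 2 additional charges → +$43000. Combined base = $60400.
Loss or damage exceeded $50,000 (+5%): $60400 × 1.05 = $63420.
Strong family ties in the jurisdiction (−30%): $63420 × 0.7 = $44394.
Offense was committed for financial gain (+10%): $44394 × 1.1 = $48833.40.
Rounded to the nearest dollar: $48833.

$48833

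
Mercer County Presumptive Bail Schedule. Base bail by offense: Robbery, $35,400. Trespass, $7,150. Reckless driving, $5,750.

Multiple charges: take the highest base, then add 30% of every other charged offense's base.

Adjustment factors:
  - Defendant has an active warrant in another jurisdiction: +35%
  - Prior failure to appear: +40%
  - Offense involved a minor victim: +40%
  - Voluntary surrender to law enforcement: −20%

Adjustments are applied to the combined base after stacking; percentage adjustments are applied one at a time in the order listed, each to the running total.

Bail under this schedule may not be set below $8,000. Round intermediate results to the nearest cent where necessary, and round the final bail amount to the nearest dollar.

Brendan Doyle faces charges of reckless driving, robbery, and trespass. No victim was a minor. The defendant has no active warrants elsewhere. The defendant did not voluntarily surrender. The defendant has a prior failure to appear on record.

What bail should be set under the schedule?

Base amounts from the schedule: reckless driving $5,750; robbery $35,400; trespass $7,150.
Stacking rule: highest base plus 30% of each additional charge. Highest is robbery at $35,400. Additional: $5,750 × 30% = $1,725; $7,150 × 30% = $2,145. Combined base = $35,400 + $3,870 = $39,270.
Prior failure to appear (+40%): $39,270 × 1.4 = $54,978.
$54,978 is at or above the $8,000 minimum.

$54,978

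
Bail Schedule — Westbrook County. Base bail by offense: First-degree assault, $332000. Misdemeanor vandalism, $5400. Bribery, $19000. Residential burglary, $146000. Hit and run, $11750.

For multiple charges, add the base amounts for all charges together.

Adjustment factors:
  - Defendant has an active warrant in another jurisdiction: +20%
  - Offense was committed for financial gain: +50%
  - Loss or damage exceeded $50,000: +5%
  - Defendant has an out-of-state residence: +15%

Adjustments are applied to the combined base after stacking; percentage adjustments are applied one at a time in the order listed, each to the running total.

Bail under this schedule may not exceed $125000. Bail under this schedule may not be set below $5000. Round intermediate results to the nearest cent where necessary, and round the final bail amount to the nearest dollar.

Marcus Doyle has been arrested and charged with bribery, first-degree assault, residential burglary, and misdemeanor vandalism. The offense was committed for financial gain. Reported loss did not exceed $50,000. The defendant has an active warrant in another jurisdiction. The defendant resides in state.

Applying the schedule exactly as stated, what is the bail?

$125000

Base amounts from the schedule: bribery $19000; first-degree assault $332000; residential burglary $146000; misdemeanor vandalism $5400.
Stacking rule: sum of all bases. $19000 + $332000 + $146000 + $5400 = $502400.
Defendant has an active warrant in another jurisdiction (+20%): $502400 × 1.2 = $602880.
Offense was committed for financial gain (+50%): $602880 × 1.5 = $904320.
Result $904320 exceeds the maximum of $125000; bail is capped at $125000.
$125000 is at or above the $5000 minimum.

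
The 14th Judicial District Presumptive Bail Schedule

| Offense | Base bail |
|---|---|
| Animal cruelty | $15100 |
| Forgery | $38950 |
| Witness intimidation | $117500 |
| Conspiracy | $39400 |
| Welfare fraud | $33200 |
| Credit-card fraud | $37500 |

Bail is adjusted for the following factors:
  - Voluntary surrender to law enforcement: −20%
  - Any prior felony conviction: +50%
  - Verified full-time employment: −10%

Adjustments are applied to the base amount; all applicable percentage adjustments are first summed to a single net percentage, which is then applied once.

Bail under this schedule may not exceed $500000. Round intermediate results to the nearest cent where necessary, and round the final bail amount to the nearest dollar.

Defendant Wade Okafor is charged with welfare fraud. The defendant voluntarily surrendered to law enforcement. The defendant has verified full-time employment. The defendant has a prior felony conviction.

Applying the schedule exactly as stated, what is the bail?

$39840

Base amounts from the schedule: welfare fraud $33200.
Single charge. Combined base = $33200.
Net percentage adjustment: −20% +50% −10% = +20%. $33200 × 1.2 = $39840.
$39840 is within the $500000 maximum.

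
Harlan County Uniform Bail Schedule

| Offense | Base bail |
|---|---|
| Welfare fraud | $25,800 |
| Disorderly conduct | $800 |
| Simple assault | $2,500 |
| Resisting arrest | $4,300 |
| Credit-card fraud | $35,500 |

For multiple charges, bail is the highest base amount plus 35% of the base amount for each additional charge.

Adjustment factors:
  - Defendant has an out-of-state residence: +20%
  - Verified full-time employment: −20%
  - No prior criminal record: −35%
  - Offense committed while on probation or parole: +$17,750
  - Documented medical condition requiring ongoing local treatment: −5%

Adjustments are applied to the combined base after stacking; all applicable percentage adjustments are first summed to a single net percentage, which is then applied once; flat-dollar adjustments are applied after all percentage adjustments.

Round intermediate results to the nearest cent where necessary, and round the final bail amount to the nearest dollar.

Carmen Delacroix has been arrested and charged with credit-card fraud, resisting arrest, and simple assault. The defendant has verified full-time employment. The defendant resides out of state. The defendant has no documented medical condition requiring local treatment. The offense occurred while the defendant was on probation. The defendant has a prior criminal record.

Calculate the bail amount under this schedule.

Base amounts from the schedule: credit-card fraud $35,500; resisting arrest $4,300; simple assault $2,500.
Stacking rule: highest base plus 35% of each additional charge. Highest is credit-card fraud at $35,500. Additional: $4,300 × 35% = $1,505; $2,500 × 35% = $875. Combined base = $35,500 + $2,380 = $37,880.
Net percentage adjustment: +20% −20% = +0%. $37,880 × 1 = $37,880.
Offense committed while on probation or parole (+$17,750 flat): $37,880 + $17,750 = $55,630.

$55,630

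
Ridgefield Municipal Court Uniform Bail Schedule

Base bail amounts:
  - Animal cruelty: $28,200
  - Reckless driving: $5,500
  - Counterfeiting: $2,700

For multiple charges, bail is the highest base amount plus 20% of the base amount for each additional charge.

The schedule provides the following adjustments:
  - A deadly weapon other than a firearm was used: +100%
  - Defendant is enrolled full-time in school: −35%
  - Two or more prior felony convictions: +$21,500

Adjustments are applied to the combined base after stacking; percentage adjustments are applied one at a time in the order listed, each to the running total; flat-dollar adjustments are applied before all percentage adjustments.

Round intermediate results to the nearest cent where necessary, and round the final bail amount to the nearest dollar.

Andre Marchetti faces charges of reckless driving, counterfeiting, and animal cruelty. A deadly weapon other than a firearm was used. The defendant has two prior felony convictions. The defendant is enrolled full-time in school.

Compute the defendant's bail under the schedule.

$66,742

Base amounts from the schedule: reckless driving $5,500; counterfeiting $2,700; animal cruelty $28,200.
Stacking rule: highest base plus 20% of each additional charge. Highest is animal cruelty at $28,200. Additional: $5,500 × 20% = $1,100; $2,700 × 20% = $540. Combined base = $28,200 + $1,640 = $29,840.
Two or more prior felony convictions (+$21,500 flat): $29,840 + $21,500 = $51,340.
A deadly weapon other than a firearm was used (+100%): $51,340 × 2 = $102,680.
Defendant is enrolled full-time in school (−35%): $102,680 × 0.65 = $66,742.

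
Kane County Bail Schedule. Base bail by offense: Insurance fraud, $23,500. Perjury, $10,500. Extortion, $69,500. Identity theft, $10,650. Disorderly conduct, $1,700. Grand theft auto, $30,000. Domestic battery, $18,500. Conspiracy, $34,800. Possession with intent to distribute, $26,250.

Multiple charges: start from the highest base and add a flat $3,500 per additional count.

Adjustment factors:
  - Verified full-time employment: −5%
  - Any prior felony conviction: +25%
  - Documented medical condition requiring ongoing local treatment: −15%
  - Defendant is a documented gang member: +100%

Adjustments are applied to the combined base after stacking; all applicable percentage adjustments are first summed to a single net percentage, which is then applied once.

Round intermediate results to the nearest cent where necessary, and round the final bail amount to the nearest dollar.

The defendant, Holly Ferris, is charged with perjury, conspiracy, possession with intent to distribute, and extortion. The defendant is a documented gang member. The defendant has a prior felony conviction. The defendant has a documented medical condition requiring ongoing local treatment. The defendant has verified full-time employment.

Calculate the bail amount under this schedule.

Base amounts from the schedule: perjury $10,500; conspiracy $34,800; possession with intent to distribute $26,250; extortion $69,500.
Stacking rule: highest base plus $3,500 per additional charge. Highest is extortion at $69,500; 3 additional charges → +$10,500. Combined base = $80,000.
Net percentage adjustment: −5% +25% −15% +100% = +105%. $80,000 × 2.05 = $164,000.

$164,000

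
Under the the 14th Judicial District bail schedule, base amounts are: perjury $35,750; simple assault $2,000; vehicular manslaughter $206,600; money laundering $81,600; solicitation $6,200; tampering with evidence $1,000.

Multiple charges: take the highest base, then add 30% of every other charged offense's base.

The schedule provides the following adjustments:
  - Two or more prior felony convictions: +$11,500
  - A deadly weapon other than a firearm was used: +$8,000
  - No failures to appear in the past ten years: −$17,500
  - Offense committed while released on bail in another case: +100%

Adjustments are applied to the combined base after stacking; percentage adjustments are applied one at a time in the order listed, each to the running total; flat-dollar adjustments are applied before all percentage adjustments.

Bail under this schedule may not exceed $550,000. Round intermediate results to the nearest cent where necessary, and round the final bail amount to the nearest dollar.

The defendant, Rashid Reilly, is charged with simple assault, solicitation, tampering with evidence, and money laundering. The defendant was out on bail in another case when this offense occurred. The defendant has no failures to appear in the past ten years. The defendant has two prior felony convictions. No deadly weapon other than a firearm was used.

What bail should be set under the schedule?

$156,720

Base amounts from the schedule: simple assault $2,000; solicitation $6,200; tampering with evidence $1,000; money laundering $81,600.
Stacking rule: highest base plus 30% of each additional charge. Highest is money laundering at $81,600. Additional: $2,000 × 30% = $600; $6,200 × 30% = $1,860; $1,000 × 30% = $300. Combined base = $81,600 + $2,760 = $84,360.
Two or more prior felony convictions (+$11,500 flat): $84,360 + $11,500 = $95,860.
No failures to appear in the past ten years (−$17,500 flat): $95,860 − $17,500 = $78,360.
Offense committed while released on bail in another case (+100%): $78,360 × 2 = $156,720.
$156,720 is within the $550,000 maximum.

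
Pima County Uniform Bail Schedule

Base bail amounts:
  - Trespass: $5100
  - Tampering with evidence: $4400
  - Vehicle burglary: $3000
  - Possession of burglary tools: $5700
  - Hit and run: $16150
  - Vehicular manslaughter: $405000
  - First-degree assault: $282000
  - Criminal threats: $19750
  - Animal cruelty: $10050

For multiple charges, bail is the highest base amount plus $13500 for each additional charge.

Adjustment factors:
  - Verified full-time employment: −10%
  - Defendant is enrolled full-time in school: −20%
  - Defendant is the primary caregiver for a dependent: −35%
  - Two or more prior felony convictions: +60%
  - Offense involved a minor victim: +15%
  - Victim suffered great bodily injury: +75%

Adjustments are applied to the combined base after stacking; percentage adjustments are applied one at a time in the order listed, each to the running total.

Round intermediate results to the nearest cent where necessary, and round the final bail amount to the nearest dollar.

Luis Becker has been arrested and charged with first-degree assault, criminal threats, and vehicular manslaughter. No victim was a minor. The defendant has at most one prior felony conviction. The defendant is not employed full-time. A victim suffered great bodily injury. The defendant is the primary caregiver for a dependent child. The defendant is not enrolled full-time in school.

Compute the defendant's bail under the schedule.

$491400

Base amounts from the schedule: first-degree assault $282000; criminal threats $19750; vehicular manslaughter $405000.
Stacking rule: highest base plus $13500 per additional charge. Highest is vehicular manslaughter at $405000; 2 additional charges → +$27000. Combined base = $432000.
Defendant is the primary caregiver for a dependent (−35%): $432000 × 0.65 = $280800.
Victim suffered great bodily injury (+75%): $280800 × 1.75 = $491400.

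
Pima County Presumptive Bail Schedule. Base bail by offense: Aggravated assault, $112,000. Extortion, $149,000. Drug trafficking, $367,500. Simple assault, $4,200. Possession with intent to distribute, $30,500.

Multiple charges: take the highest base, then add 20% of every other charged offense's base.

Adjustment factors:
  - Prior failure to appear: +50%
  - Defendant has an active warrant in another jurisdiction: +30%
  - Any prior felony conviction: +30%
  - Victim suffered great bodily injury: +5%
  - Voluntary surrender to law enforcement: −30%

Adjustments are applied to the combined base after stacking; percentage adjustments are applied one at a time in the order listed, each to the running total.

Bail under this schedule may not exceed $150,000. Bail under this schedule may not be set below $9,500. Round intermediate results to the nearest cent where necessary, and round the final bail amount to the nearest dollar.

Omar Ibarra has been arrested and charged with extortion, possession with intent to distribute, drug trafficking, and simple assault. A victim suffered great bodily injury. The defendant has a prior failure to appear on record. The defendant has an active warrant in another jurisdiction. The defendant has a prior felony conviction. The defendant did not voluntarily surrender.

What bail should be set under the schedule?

Base amounts from the schedule: extortion $149,000; possession with intent to distribute $30,500; drug trafficking $367,500; simple assault $4,200.
Stacking rule: highest base plus 20% of each additional charge. Highest is drug trafficking at $367,500. Additional: $149,000 × 20% = $29,800; $30,500 × 20% = $6,100; $4,200 × 20% = $840. Combined base = $367,500 + $36,740 = $404,240.
Prior failure to appear (+50%): $404,240 × 1.5 = $606,360.
Defendant has an active warrant in another jurisdiction (+30%): $606,360 × 1.3 = $788,268.
Any prior felony conviction (+30%): $788,268 × 1.3 = $1,024,748.40.
Victim suffered great bodily injury (+5%): $1,024,748.40 × 1.05 = $1,075,985.82.
Result $1,075,985.82 exceeds the maximum of $150,000; bail is capped at $150,000.
$150,000 is at or above the $9,500 minimum.

$150,000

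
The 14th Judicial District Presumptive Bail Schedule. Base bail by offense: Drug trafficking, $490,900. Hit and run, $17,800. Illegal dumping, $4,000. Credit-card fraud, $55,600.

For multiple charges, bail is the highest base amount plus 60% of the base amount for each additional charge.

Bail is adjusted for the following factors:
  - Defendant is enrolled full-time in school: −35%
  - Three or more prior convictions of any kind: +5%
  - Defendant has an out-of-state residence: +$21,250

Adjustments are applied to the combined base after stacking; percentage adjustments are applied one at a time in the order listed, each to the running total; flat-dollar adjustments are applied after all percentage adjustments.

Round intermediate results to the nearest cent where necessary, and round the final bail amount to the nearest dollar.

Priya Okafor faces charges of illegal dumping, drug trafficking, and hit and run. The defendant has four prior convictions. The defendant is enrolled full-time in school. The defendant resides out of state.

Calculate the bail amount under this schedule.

Base amounts from the schedule: illegal dumping $4,000; drug trafficking $490,900; hit and run $17,800.
Stacking rule: highest base plus 60% of each additional charge. Highest is drug trafficking at $490,900. Additional: $4,000 × 60% = $2,400; $17,800 × 60% = $10,680. Combined base = $490,900 + $13,080 = $503,980.
Defendant is enrolled full-time in school (−35%): $503,980 × 0.65 = $327,587.
Three or more prior convictions of any kind (+5%): $327,587 × 1.05 = $343,966.35.
Defendant has an out-of-state residence (+$21,250 flat): $343,966.35 + $21,250 = $365,216.35.
Rounded to the nearest dollar: $365,216.

$365,216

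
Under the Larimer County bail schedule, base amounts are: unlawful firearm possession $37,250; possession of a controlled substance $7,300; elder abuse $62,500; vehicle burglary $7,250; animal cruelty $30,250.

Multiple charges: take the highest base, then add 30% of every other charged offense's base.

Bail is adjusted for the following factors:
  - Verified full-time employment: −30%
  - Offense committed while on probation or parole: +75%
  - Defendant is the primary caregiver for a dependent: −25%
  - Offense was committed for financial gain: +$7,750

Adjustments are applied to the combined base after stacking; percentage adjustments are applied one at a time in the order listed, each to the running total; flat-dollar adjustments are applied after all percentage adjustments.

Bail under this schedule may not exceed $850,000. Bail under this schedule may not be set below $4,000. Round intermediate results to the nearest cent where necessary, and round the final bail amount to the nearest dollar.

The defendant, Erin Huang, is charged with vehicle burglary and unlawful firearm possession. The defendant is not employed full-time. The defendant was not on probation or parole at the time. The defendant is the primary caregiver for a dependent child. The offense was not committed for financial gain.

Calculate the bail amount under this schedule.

$29,569

Base amounts from the schedule: vehicle burglary $7,250; unlawful firearm possession $37,250.
Stacking rule: highest base plus 30% of each additional charge. Highest is unlawful firearm possession at $37,250. Additional: $7,250 × 30% = $2,175. Combined base = $37,250 + $2,175 = $39,425.
Defendant is the primary caregiver for a dependent (−25%): $39,425 × 0.75 = $29,568.75.
$29,568.75 is within the $850,000 maximum.
$29,568.75 is at or above the $4,000 minimum.
Rounded to the nearest dollar: $29,569.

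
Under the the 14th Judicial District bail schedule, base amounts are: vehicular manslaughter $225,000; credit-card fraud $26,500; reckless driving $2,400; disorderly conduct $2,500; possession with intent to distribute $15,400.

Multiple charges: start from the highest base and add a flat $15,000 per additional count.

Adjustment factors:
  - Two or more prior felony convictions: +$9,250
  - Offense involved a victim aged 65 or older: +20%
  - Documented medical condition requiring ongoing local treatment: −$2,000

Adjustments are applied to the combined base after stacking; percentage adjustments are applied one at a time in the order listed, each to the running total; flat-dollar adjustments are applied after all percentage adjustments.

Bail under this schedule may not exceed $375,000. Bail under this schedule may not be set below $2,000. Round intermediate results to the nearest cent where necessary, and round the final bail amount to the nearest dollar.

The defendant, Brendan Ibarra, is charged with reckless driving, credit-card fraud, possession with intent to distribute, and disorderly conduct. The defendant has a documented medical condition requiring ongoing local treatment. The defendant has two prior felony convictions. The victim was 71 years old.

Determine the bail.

$93,050

Base amounts from the schedule: reckless driving $2,400; credit-card fraud $26,500; possession with intent to distribute $15,400; disorderly conduct $2,500.
Stacking rule: highest base plus $15,000 per additional charge. Highest is credit-card fraud at $26,500; 3 additional charges → +$45,000. Combined base = $71,500.
Offense involved a victim aged 65 or older (+20%): $71,500 × 1.2 = $85,800.
Two or more prior felony convictions (+$9,250 flat): $85,800 + $9,250 = $95,050.
Documented medical condition requiring ongoing local treatment (−$2,000 flat): $95,050 − $2,000 = $93,050.
$93,050 is within the $375,000 maximum.
$93,050 is at or above the $2,000 minimum.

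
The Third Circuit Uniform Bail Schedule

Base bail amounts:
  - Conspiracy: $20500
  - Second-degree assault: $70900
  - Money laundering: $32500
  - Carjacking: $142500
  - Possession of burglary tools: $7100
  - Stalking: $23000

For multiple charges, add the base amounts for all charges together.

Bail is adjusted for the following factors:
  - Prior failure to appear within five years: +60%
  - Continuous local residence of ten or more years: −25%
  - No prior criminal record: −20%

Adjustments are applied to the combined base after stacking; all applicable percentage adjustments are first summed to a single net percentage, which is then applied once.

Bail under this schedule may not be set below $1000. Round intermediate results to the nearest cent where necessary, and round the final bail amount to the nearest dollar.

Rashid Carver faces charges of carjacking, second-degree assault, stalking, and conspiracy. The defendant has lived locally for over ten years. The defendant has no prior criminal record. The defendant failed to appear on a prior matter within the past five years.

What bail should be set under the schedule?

$295435

Base amounts from the schedule: carjacking $142500; second-degree assault $70900; stalking $23000; conspiracy $20500.
Stacking rule: sum of all bases. $142500 + $70900 + $23000 + $20500 = $256900.
Net percentage adjustment: +60% −25% −20% = +15%. $256900 × 1.15 = $295435.
$295435 is at or above the $1000 minimum.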